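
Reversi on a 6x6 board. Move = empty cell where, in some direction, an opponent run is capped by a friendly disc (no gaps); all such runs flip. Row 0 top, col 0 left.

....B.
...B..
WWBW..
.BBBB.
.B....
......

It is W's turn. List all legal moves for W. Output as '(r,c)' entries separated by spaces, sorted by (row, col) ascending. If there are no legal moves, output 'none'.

Answer: (0,3) (4,2) (4,3) (4,5) (5,0) (5,1)

Derivation:
(0,2): no bracket -> illegal
(0,3): flips 1 -> legal
(0,5): no bracket -> illegal
(1,1): no bracket -> illegal
(1,2): no bracket -> illegal
(1,4): no bracket -> illegal
(1,5): no bracket -> illegal
(2,4): no bracket -> illegal
(2,5): no bracket -> illegal
(3,0): no bracket -> illegal
(3,5): no bracket -> illegal
(4,0): no bracket -> illegal
(4,2): flips 1 -> legal
(4,3): flips 2 -> legal
(4,4): no bracket -> illegal
(4,5): flips 1 -> legal
(5,0): flips 2 -> legal
(5,1): flips 2 -> legal
(5,2): no bracket -> illegal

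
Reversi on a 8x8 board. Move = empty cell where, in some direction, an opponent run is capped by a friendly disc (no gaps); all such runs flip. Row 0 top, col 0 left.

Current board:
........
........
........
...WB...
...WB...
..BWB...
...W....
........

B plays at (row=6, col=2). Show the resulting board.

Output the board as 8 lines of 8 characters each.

Place B at (6,2); scan 8 dirs for brackets.
Dir NW: first cell '.' (not opp) -> no flip
Dir N: first cell 'B' (not opp) -> no flip
Dir NE: opp run (5,3) capped by B -> flip
Dir W: first cell '.' (not opp) -> no flip
Dir E: opp run (6,3), next='.' -> no flip
Dir SW: first cell '.' (not opp) -> no flip
Dir S: first cell '.' (not opp) -> no flip
Dir SE: first cell '.' (not opp) -> no flip
All flips: (5,3)

Answer: ........
........
........
...WB...
...WB...
..BBB...
..BW....
........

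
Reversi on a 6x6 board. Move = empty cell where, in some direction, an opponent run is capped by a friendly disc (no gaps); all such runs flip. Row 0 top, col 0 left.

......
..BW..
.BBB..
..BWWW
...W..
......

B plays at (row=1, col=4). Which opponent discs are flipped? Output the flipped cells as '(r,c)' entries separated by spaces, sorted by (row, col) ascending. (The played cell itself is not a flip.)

Answer: (1,3)

Derivation:
Dir NW: first cell '.' (not opp) -> no flip
Dir N: first cell '.' (not opp) -> no flip
Dir NE: first cell '.' (not opp) -> no flip
Dir W: opp run (1,3) capped by B -> flip
Dir E: first cell '.' (not opp) -> no flip
Dir SW: first cell 'B' (not opp) -> no flip
Dir S: first cell '.' (not opp) -> no flip
Dir SE: first cell '.' (not opp) -> no flip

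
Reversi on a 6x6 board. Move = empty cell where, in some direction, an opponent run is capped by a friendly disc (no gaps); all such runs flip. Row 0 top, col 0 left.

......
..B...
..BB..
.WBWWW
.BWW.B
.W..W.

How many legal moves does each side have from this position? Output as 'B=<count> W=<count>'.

-- B to move --
(2,0): no bracket -> illegal
(2,1): flips 1 -> legal
(2,4): no bracket -> illegal
(2,5): flips 1 -> legal
(3,0): flips 1 -> legal
(4,0): flips 1 -> legal
(4,4): flips 3 -> legal
(5,0): no bracket -> illegal
(5,2): flips 1 -> legal
(5,3): flips 2 -> legal
(5,5): no bracket -> illegal
B mobility = 7
-- W to move --
(0,1): flips 2 -> legal
(0,2): flips 3 -> legal
(0,3): no bracket -> illegal
(1,1): flips 1 -> legal
(1,3): flips 2 -> legal
(1,4): no bracket -> illegal
(2,1): flips 1 -> legal
(2,4): no bracket -> illegal
(3,0): no bracket -> illegal
(4,0): flips 1 -> legal
(4,4): no bracket -> illegal
(5,0): no bracket -> illegal
(5,2): no bracket -> illegal
(5,5): flips 1 -> legal
W mobility = 7

Answer: B=7 W=7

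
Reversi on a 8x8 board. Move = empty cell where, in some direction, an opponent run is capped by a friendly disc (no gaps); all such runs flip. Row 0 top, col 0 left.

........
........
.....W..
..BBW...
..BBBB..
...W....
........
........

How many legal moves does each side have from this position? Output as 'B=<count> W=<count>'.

-- B to move --
(1,4): no bracket -> illegal
(1,5): no bracket -> illegal
(1,6): flips 2 -> legal
(2,3): flips 1 -> legal
(2,4): flips 1 -> legal
(2,6): no bracket -> illegal
(3,5): flips 1 -> legal
(3,6): no bracket -> illegal
(5,2): no bracket -> illegal
(5,4): no bracket -> illegal
(6,2): flips 1 -> legal
(6,3): flips 1 -> legal
(6,4): flips 1 -> legal
B mobility = 7
-- W to move --
(2,1): no bracket -> illegal
(2,2): no bracket -> illegal
(2,3): flips 2 -> legal
(2,4): no bracket -> illegal
(3,1): flips 3 -> legal
(3,5): flips 1 -> legal
(3,6): no bracket -> illegal
(4,1): no bracket -> illegal
(4,6): no bracket -> illegal
(5,1): no bracket -> illegal
(5,2): flips 1 -> legal
(5,4): flips 1 -> legal
(5,5): no bracket -> illegal
(5,6): flips 1 -> legal
W mobility = 6

Answer: B=7 W=6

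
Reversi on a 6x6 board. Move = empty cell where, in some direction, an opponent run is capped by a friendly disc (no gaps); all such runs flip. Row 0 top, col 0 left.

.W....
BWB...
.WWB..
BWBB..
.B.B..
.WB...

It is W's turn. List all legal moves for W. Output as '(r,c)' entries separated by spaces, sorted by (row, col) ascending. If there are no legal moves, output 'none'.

(0,0): no bracket -> illegal
(0,2): flips 1 -> legal
(0,3): flips 1 -> legal
(1,3): flips 1 -> legal
(1,4): no bracket -> illegal
(2,0): no bracket -> illegal
(2,4): flips 1 -> legal
(3,4): flips 4 -> legal
(4,0): no bracket -> illegal
(4,2): flips 1 -> legal
(4,4): flips 1 -> legal
(5,0): no bracket -> illegal
(5,3): flips 1 -> legal
(5,4): flips 2 -> legal

Answer: (0,2) (0,3) (1,3) (2,4) (3,4) (4,2) (4,4) (5,3) (5,4)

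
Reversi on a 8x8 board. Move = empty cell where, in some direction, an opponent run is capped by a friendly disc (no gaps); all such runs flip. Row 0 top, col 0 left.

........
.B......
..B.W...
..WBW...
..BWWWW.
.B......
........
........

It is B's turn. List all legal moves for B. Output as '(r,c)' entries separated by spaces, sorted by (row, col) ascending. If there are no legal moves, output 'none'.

(1,3): no bracket -> illegal
(1,4): no bracket -> illegal
(1,5): flips 1 -> legal
(2,1): no bracket -> illegal
(2,3): no bracket -> illegal
(2,5): no bracket -> illegal
(3,1): flips 1 -> legal
(3,5): flips 1 -> legal
(3,6): no bracket -> illegal
(3,7): no bracket -> illegal
(4,1): no bracket -> illegal
(4,7): flips 4 -> legal
(5,2): no bracket -> illegal
(5,3): flips 1 -> legal
(5,4): no bracket -> illegal
(5,5): flips 1 -> legal
(5,6): no bracket -> illegal
(5,7): no bracket -> illegal

Answer: (1,5) (3,1) (3,5) (4,7) (5,3) (5,5)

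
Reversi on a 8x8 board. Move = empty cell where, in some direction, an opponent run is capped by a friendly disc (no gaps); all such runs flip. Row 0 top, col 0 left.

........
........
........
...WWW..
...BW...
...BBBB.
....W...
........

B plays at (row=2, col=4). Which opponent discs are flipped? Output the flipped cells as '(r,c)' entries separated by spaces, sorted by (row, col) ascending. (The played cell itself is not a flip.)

Answer: (3,4) (4,4)

Derivation:
Dir NW: first cell '.' (not opp) -> no flip
Dir N: first cell '.' (not opp) -> no flip
Dir NE: first cell '.' (not opp) -> no flip
Dir W: first cell '.' (not opp) -> no flip
Dir E: first cell '.' (not opp) -> no flip
Dir SW: opp run (3,3), next='.' -> no flip
Dir S: opp run (3,4) (4,4) capped by B -> flip
Dir SE: opp run (3,5), next='.' -> no flip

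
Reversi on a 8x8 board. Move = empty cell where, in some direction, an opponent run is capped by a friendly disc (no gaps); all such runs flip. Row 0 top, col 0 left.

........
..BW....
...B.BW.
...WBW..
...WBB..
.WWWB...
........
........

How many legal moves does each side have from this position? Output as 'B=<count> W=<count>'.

-- B to move --
(0,2): no bracket -> illegal
(0,3): flips 1 -> legal
(0,4): no bracket -> illegal
(1,4): flips 1 -> legal
(1,5): no bracket -> illegal
(1,6): no bracket -> illegal
(1,7): flips 2 -> legal
(2,2): flips 1 -> legal
(2,4): no bracket -> illegal
(2,7): flips 1 -> legal
(3,2): flips 2 -> legal
(3,6): flips 1 -> legal
(3,7): no bracket -> illegal
(4,0): no bracket -> illegal
(4,1): no bracket -> illegal
(4,2): flips 1 -> legal
(4,6): no bracket -> illegal
(5,0): flips 3 -> legal
(6,0): no bracket -> illegal
(6,1): flips 2 -> legal
(6,2): flips 1 -> legal
(6,3): flips 3 -> legal
(6,4): no bracket -> illegal
B mobility = 12
-- W to move --
(0,1): no bracket -> illegal
(0,2): no bracket -> illegal
(0,3): no bracket -> illegal
(1,1): flips 1 -> legal
(1,4): no bracket -> illegal
(1,5): flips 1 -> legal
(1,6): flips 2 -> legal
(2,1): no bracket -> illegal
(2,2): no bracket -> illegal
(2,4): flips 1 -> legal
(3,2): no bracket -> illegal
(3,6): no bracket -> illegal
(4,6): flips 2 -> legal
(5,5): flips 3 -> legal
(5,6): no bracket -> illegal
(6,3): no bracket -> illegal
(6,4): no bracket -> illegal
(6,5): flips 1 -> legal
W mobility = 7

Answer: B=12 W=7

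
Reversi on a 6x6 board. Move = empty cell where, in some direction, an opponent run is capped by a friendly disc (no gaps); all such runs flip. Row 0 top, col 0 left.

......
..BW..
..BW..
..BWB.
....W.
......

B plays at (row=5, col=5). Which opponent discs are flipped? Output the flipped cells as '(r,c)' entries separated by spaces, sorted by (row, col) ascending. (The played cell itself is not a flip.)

Dir NW: opp run (4,4) (3,3) capped by B -> flip
Dir N: first cell '.' (not opp) -> no flip
Dir NE: edge -> no flip
Dir W: first cell '.' (not opp) -> no flip
Dir E: edge -> no flip
Dir SW: edge -> no flip
Dir S: edge -> no flip
Dir SE: edge -> no flip

Answer: (3,3) (4,4)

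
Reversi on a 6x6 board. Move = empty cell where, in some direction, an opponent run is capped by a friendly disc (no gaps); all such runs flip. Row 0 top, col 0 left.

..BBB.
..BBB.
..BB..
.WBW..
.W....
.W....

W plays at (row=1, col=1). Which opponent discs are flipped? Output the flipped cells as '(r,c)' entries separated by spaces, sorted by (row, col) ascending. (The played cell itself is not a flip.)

Dir NW: first cell '.' (not opp) -> no flip
Dir N: first cell '.' (not opp) -> no flip
Dir NE: opp run (0,2), next=edge -> no flip
Dir W: first cell '.' (not opp) -> no flip
Dir E: opp run (1,2) (1,3) (1,4), next='.' -> no flip
Dir SW: first cell '.' (not opp) -> no flip
Dir S: first cell '.' (not opp) -> no flip
Dir SE: opp run (2,2) capped by W -> flip

Answer: (2,2)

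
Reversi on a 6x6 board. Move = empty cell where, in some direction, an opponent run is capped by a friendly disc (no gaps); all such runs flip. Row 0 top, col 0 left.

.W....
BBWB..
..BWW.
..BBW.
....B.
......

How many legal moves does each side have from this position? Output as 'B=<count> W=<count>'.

Answer: B=5 W=9

Derivation:
-- B to move --
(0,0): no bracket -> illegal
(0,2): flips 1 -> legal
(0,3): no bracket -> illegal
(1,4): flips 3 -> legal
(1,5): flips 1 -> legal
(2,1): no bracket -> illegal
(2,5): flips 2 -> legal
(3,5): flips 2 -> legal
(4,3): no bracket -> illegal
(4,5): no bracket -> illegal
B mobility = 5
-- W to move --
(0,0): no bracket -> illegal
(0,2): flips 1 -> legal
(0,3): flips 1 -> legal
(0,4): no bracket -> illegal
(1,4): flips 1 -> legal
(2,0): no bracket -> illegal
(2,1): flips 2 -> legal
(3,1): flips 2 -> legal
(3,5): no bracket -> illegal
(4,1): flips 1 -> legal
(4,2): flips 3 -> legal
(4,3): flips 1 -> legal
(4,5): no bracket -> illegal
(5,3): no bracket -> illegal
(5,4): flips 1 -> legal
(5,5): no bracket -> illegal
W mobility = 9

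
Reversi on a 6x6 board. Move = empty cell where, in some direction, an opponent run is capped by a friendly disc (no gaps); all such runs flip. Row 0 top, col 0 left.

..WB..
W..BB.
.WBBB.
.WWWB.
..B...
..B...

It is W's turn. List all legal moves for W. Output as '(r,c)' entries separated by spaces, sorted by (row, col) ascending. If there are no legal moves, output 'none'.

(0,4): flips 3 -> legal
(0,5): flips 2 -> legal
(1,1): flips 1 -> legal
(1,2): flips 1 -> legal
(1,5): flips 1 -> legal
(2,5): flips 3 -> legal
(3,5): flips 3 -> legal
(4,1): no bracket -> illegal
(4,3): no bracket -> illegal
(4,4): no bracket -> illegal
(4,5): no bracket -> illegal
(5,1): flips 1 -> legal
(5,3): flips 1 -> legal

Answer: (0,4) (0,5) (1,1) (1,2) (1,5) (2,5) (3,5) (5,1) (5,3)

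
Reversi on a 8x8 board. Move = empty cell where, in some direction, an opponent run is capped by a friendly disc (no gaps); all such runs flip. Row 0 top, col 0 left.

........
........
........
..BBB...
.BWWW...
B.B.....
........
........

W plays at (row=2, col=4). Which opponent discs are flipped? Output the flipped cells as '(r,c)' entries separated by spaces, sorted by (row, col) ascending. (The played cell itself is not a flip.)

Dir NW: first cell '.' (not opp) -> no flip
Dir N: first cell '.' (not opp) -> no flip
Dir NE: first cell '.' (not opp) -> no flip
Dir W: first cell '.' (not opp) -> no flip
Dir E: first cell '.' (not opp) -> no flip
Dir SW: opp run (3,3) capped by W -> flip
Dir S: opp run (3,4) capped by W -> flip
Dir SE: first cell '.' (not opp) -> no flip

Answer: (3,3) (3,4)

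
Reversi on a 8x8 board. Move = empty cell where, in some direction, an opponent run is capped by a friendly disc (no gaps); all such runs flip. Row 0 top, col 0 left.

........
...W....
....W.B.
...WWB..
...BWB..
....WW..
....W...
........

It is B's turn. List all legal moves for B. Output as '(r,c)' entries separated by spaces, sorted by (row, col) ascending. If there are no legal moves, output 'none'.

Answer: (0,2) (2,3) (2,5) (3,2) (5,3) (6,3) (6,5)

Derivation:
(0,2): flips 2 -> legal
(0,3): no bracket -> illegal
(0,4): no bracket -> illegal
(1,2): no bracket -> illegal
(1,4): no bracket -> illegal
(1,5): no bracket -> illegal
(2,2): no bracket -> illegal
(2,3): flips 2 -> legal
(2,5): flips 1 -> legal
(3,2): flips 2 -> legal
(4,2): no bracket -> illegal
(4,6): no bracket -> illegal
(5,3): flips 1 -> legal
(5,6): no bracket -> illegal
(6,3): flips 1 -> legal
(6,5): flips 2 -> legal
(6,6): no bracket -> illegal
(7,3): no bracket -> illegal
(7,4): no bracket -> illegal
(7,5): no bracket -> illegal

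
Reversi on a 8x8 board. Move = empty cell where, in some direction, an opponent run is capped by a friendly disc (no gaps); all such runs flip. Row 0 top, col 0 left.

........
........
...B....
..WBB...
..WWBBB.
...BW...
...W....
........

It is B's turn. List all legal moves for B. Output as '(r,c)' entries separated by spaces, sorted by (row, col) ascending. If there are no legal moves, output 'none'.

(2,1): no bracket -> illegal
(2,2): no bracket -> illegal
(3,1): flips 2 -> legal
(4,1): flips 3 -> legal
(5,1): flips 1 -> legal
(5,2): flips 1 -> legal
(5,5): flips 1 -> legal
(6,2): no bracket -> illegal
(6,4): flips 1 -> legal
(6,5): no bracket -> illegal
(7,2): flips 2 -> legal
(7,3): flips 1 -> legal
(7,4): no bracket -> illegal

Answer: (3,1) (4,1) (5,1) (5,2) (5,5) (6,4) (7,2) (7,3)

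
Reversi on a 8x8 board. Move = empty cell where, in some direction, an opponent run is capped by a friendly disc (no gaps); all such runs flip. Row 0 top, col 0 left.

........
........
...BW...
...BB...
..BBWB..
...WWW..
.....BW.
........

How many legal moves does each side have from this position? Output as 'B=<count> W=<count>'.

-- B to move --
(1,3): no bracket -> illegal
(1,4): flips 1 -> legal
(1,5): flips 1 -> legal
(2,5): flips 1 -> legal
(3,5): no bracket -> illegal
(4,6): no bracket -> illegal
(5,2): no bracket -> illegal
(5,6): no bracket -> illegal
(5,7): no bracket -> illegal
(6,2): no bracket -> illegal
(6,3): flips 2 -> legal
(6,4): flips 3 -> legal
(6,7): flips 1 -> legal
(7,5): no bracket -> illegal
(7,6): no bracket -> illegal
(7,7): flips 3 -> legal
B mobility = 7
-- W to move --
(1,2): no bracket -> illegal
(1,3): flips 3 -> legal
(1,4): no bracket -> illegal
(2,2): flips 2 -> legal
(2,5): no bracket -> illegal
(3,1): flips 1 -> legal
(3,2): flips 1 -> legal
(3,5): flips 1 -> legal
(3,6): flips 1 -> legal
(4,1): flips 2 -> legal
(4,6): flips 1 -> legal
(5,1): flips 2 -> legal
(5,2): no bracket -> illegal
(5,6): no bracket -> illegal
(6,4): flips 1 -> legal
(7,4): no bracket -> illegal
(7,5): flips 1 -> legal
(7,6): flips 1 -> legal
W mobility = 12

Answer: B=7 W=12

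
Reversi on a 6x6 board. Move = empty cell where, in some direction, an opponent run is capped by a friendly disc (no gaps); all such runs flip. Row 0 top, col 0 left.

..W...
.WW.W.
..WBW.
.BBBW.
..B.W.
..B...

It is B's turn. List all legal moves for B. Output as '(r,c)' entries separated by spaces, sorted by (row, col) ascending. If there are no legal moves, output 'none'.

(0,0): flips 2 -> legal
(0,1): flips 1 -> legal
(0,3): no bracket -> illegal
(0,4): no bracket -> illegal
(0,5): flips 1 -> legal
(1,0): no bracket -> illegal
(1,3): flips 1 -> legal
(1,5): flips 1 -> legal
(2,0): no bracket -> illegal
(2,1): flips 1 -> legal
(2,5): flips 1 -> legal
(3,5): flips 1 -> legal
(4,3): no bracket -> illegal
(4,5): flips 1 -> legal
(5,3): no bracket -> illegal
(5,4): no bracket -> illegal
(5,5): flips 1 -> legal

Answer: (0,0) (0,1) (0,5) (1,3) (1,5) (2,1) (2,5) (3,5) (4,5) (5,5)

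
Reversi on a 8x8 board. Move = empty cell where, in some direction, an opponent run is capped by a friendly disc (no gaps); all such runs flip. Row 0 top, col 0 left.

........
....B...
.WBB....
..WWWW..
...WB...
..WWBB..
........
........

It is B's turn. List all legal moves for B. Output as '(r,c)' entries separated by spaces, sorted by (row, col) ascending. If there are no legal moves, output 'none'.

Answer: (1,0) (2,0) (2,4) (2,6) (4,1) (4,2) (4,5) (5,1) (6,2) (6,3)

Derivation:
(1,0): flips 3 -> legal
(1,1): no bracket -> illegal
(1,2): no bracket -> illegal
(2,0): flips 1 -> legal
(2,4): flips 1 -> legal
(2,5): no bracket -> illegal
(2,6): flips 1 -> legal
(3,0): no bracket -> illegal
(3,1): no bracket -> illegal
(3,6): no bracket -> illegal
(4,1): flips 1 -> legal
(4,2): flips 2 -> legal
(4,5): flips 1 -> legal
(4,6): no bracket -> illegal
(5,1): flips 2 -> legal
(6,1): no bracket -> illegal
(6,2): flips 1 -> legal
(6,3): flips 3 -> legal
(6,4): no bracket -> illegal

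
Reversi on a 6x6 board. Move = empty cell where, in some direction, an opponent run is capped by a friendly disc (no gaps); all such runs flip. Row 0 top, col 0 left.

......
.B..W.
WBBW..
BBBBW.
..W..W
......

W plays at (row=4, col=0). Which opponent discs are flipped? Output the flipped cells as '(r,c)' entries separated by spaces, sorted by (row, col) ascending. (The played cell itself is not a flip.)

Answer: (3,0)

Derivation:
Dir NW: edge -> no flip
Dir N: opp run (3,0) capped by W -> flip
Dir NE: opp run (3,1) (2,2), next='.' -> no flip
Dir W: edge -> no flip
Dir E: first cell '.' (not opp) -> no flip
Dir SW: edge -> no flip
Dir S: first cell '.' (not opp) -> no flip
Dir SE: first cell '.' (not opp) -> no flip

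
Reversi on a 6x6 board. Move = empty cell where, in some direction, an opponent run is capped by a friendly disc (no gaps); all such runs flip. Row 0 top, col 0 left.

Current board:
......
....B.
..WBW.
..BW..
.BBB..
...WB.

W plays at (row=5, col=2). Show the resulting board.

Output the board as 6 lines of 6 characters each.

Answer: ......
....B.
..WBW.
..WW..
.BWB..
..WWB.

Derivation:
Place W at (5,2); scan 8 dirs for brackets.
Dir NW: opp run (4,1), next='.' -> no flip
Dir N: opp run (4,2) (3,2) capped by W -> flip
Dir NE: opp run (4,3), next='.' -> no flip
Dir W: first cell '.' (not opp) -> no flip
Dir E: first cell 'W' (not opp) -> no flip
Dir SW: edge -> no flip
Dir S: edge -> no flip
Dir SE: edge -> no flip
All flips: (3,2) (4,2)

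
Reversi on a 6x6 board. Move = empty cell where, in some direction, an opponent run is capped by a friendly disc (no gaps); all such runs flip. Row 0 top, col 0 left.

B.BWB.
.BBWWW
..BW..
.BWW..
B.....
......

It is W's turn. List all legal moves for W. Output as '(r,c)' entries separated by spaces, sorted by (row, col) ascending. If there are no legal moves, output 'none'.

Answer: (0,1) (0,5) (1,0) (2,1) (3,0)

Derivation:
(0,1): flips 2 -> legal
(0,5): flips 1 -> legal
(1,0): flips 2 -> legal
(2,0): no bracket -> illegal
(2,1): flips 2 -> legal
(3,0): flips 1 -> legal
(4,1): no bracket -> illegal
(4,2): no bracket -> illegal
(5,0): no bracket -> illegal
(5,1): no bracket -> illegal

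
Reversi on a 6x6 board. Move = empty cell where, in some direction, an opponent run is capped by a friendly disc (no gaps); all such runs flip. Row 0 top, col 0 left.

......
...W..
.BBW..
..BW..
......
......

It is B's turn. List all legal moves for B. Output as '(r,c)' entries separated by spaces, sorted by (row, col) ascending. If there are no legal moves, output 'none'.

(0,2): no bracket -> illegal
(0,3): no bracket -> illegal
(0,4): flips 1 -> legal
(1,2): no bracket -> illegal
(1,4): flips 1 -> legal
(2,4): flips 1 -> legal
(3,4): flips 1 -> legal
(4,2): no bracket -> illegal
(4,3): no bracket -> illegal
(4,4): flips 1 -> legal

Answer: (0,4) (1,4) (2,4) (3,4) (4,4)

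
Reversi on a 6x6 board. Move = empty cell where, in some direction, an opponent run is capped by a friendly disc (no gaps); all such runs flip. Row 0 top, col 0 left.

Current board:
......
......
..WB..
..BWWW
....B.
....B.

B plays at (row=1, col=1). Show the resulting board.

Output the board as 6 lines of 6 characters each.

Place B at (1,1); scan 8 dirs for brackets.
Dir NW: first cell '.' (not opp) -> no flip
Dir N: first cell '.' (not opp) -> no flip
Dir NE: first cell '.' (not opp) -> no flip
Dir W: first cell '.' (not opp) -> no flip
Dir E: first cell '.' (not opp) -> no flip
Dir SW: first cell '.' (not opp) -> no flip
Dir S: first cell '.' (not opp) -> no flip
Dir SE: opp run (2,2) (3,3) capped by B -> flip
All flips: (2,2) (3,3)

Answer: ......
.B....
..BB..
..BBWW
....B.
....B.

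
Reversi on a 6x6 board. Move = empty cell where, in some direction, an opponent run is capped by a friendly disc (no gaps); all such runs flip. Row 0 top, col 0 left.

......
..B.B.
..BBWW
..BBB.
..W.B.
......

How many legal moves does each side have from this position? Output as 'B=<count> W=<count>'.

-- B to move --
(1,3): no bracket -> illegal
(1,5): flips 1 -> legal
(3,1): no bracket -> illegal
(3,5): no bracket -> illegal
(4,1): no bracket -> illegal
(4,3): no bracket -> illegal
(5,1): flips 1 -> legal
(5,2): flips 1 -> legal
(5,3): no bracket -> illegal
B mobility = 3
-- W to move --
(0,1): no bracket -> illegal
(0,2): flips 3 -> legal
(0,3): flips 1 -> legal
(0,4): flips 1 -> legal
(0,5): no bracket -> illegal
(1,1): no bracket -> illegal
(1,3): no bracket -> illegal
(1,5): no bracket -> illegal
(2,1): flips 2 -> legal
(3,1): no bracket -> illegal
(3,5): no bracket -> illegal
(4,1): no bracket -> illegal
(4,3): flips 1 -> legal
(4,5): no bracket -> illegal
(5,3): no bracket -> illegal
(5,4): flips 2 -> legal
(5,5): no bracket -> illegal
W mobility = 6

Answer: B=3 W=6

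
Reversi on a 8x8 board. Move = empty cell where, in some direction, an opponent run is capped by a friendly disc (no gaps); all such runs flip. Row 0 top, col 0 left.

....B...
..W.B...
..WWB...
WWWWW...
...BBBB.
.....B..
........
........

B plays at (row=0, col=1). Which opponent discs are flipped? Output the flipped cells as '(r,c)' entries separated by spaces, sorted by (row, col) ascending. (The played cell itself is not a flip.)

Answer: (1,2) (2,3) (3,4)

Derivation:
Dir NW: edge -> no flip
Dir N: edge -> no flip
Dir NE: edge -> no flip
Dir W: first cell '.' (not opp) -> no flip
Dir E: first cell '.' (not opp) -> no flip
Dir SW: first cell '.' (not opp) -> no flip
Dir S: first cell '.' (not opp) -> no flip
Dir SE: opp run (1,2) (2,3) (3,4) capped by B -> flip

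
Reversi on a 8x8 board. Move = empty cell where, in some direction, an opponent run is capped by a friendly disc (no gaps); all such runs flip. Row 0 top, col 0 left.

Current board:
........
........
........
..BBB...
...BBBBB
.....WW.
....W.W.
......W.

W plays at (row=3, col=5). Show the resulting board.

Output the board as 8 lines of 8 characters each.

Answer: ........
........
........
..BBBW..
...BBWBB
.....WW.
....W.W.
......W.

Derivation:
Place W at (3,5); scan 8 dirs for brackets.
Dir NW: first cell '.' (not opp) -> no flip
Dir N: first cell '.' (not opp) -> no flip
Dir NE: first cell '.' (not opp) -> no flip
Dir W: opp run (3,4) (3,3) (3,2), next='.' -> no flip
Dir E: first cell '.' (not opp) -> no flip
Dir SW: opp run (4,4), next='.' -> no flip
Dir S: opp run (4,5) capped by W -> flip
Dir SE: opp run (4,6), next='.' -> no flip
All flips: (4,5)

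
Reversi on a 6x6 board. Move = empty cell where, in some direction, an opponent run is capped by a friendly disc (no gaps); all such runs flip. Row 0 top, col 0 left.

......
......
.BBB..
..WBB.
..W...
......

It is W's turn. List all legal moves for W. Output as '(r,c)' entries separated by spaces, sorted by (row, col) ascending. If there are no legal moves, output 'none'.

Answer: (1,0) (1,2) (1,4) (2,4) (3,5)

Derivation:
(1,0): flips 1 -> legal
(1,1): no bracket -> illegal
(1,2): flips 1 -> legal
(1,3): no bracket -> illegal
(1,4): flips 1 -> legal
(2,0): no bracket -> illegal
(2,4): flips 1 -> legal
(2,5): no bracket -> illegal
(3,0): no bracket -> illegal
(3,1): no bracket -> illegal
(3,5): flips 2 -> legal
(4,3): no bracket -> illegal
(4,4): no bracket -> illegal
(4,5): no bracket -> illegal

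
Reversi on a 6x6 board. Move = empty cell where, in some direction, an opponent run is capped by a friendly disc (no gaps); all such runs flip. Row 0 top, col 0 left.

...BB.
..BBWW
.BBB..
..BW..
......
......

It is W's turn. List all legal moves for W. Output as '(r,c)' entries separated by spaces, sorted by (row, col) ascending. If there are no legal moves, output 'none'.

Answer: (1,1) (3,1) (4,1)

Derivation:
(0,1): no bracket -> illegal
(0,2): no bracket -> illegal
(0,5): no bracket -> illegal
(1,0): no bracket -> illegal
(1,1): flips 3 -> legal
(2,0): no bracket -> illegal
(2,4): no bracket -> illegal
(3,0): no bracket -> illegal
(3,1): flips 1 -> legal
(3,4): no bracket -> illegal
(4,1): flips 2 -> legal
(4,2): no bracket -> illegal
(4,3): no bracket -> illegal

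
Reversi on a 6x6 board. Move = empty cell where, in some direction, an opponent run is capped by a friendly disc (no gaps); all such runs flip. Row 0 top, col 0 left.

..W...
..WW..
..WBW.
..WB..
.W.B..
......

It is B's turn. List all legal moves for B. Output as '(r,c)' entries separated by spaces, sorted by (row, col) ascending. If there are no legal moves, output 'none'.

Answer: (0,1) (0,3) (1,1) (1,5) (2,1) (2,5) (3,1) (5,0)

Derivation:
(0,1): flips 1 -> legal
(0,3): flips 1 -> legal
(0,4): no bracket -> illegal
(1,1): flips 1 -> legal
(1,4): no bracket -> illegal
(1,5): flips 1 -> legal
(2,1): flips 2 -> legal
(2,5): flips 1 -> legal
(3,0): no bracket -> illegal
(3,1): flips 1 -> legal
(3,4): no bracket -> illegal
(3,5): no bracket -> illegal
(4,0): no bracket -> illegal
(4,2): no bracket -> illegal
(5,0): flips 2 -> legal
(5,1): no bracket -> illegal
(5,2): no bracket -> illegal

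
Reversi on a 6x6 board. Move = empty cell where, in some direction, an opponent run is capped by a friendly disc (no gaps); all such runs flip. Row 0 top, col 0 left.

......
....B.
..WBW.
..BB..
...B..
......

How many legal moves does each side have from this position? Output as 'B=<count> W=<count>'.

Answer: B=6 W=3

Derivation:
-- B to move --
(1,1): flips 1 -> legal
(1,2): flips 1 -> legal
(1,3): no bracket -> illegal
(1,5): flips 1 -> legal
(2,1): flips 1 -> legal
(2,5): flips 1 -> legal
(3,1): no bracket -> illegal
(3,4): flips 1 -> legal
(3,5): no bracket -> illegal
B mobility = 6
-- W to move --
(0,3): no bracket -> illegal
(0,4): flips 1 -> legal
(0,5): no bracket -> illegal
(1,2): no bracket -> illegal
(1,3): no bracket -> illegal
(1,5): no bracket -> illegal
(2,1): no bracket -> illegal
(2,5): no bracket -> illegal
(3,1): no bracket -> illegal
(3,4): no bracket -> illegal
(4,1): no bracket -> illegal
(4,2): flips 2 -> legal
(4,4): flips 1 -> legal
(5,2): no bracket -> illegal
(5,3): no bracket -> illegal
(5,4): no bracket -> illegal
W mobility = 3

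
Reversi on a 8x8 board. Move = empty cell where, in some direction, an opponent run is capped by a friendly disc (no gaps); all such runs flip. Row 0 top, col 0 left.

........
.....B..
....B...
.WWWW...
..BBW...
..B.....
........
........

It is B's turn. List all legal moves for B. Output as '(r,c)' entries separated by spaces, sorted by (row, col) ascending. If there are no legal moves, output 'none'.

(2,0): flips 1 -> legal
(2,1): flips 1 -> legal
(2,2): flips 1 -> legal
(2,3): flips 1 -> legal
(2,5): flips 1 -> legal
(3,0): no bracket -> illegal
(3,5): no bracket -> illegal
(4,0): no bracket -> illegal
(4,1): no bracket -> illegal
(4,5): flips 1 -> legal
(5,3): no bracket -> illegal
(5,4): flips 2 -> legal
(5,5): no bracket -> illegal

Answer: (2,0) (2,1) (2,2) (2,3) (2,5) (4,5) (5,4)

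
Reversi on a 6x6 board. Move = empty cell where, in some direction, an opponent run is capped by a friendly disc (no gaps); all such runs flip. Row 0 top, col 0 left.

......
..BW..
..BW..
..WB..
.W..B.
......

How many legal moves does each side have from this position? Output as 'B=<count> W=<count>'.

Answer: B=7 W=7

Derivation:
-- B to move --
(0,2): no bracket -> illegal
(0,3): flips 2 -> legal
(0,4): flips 1 -> legal
(1,4): flips 1 -> legal
(2,1): no bracket -> illegal
(2,4): flips 1 -> legal
(3,0): no bracket -> illegal
(3,1): flips 1 -> legal
(3,4): flips 1 -> legal
(4,0): no bracket -> illegal
(4,2): flips 1 -> legal
(4,3): no bracket -> illegal
(5,0): no bracket -> illegal
(5,1): no bracket -> illegal
(5,2): no bracket -> illegal
B mobility = 7
-- W to move --
(0,1): flips 1 -> legal
(0,2): flips 2 -> legal
(0,3): no bracket -> illegal
(1,1): flips 1 -> legal
(2,1): flips 1 -> legal
(2,4): no bracket -> illegal
(3,1): flips 1 -> legal
(3,4): flips 1 -> legal
(3,5): no bracket -> illegal
(4,2): no bracket -> illegal
(4,3): flips 1 -> legal
(4,5): no bracket -> illegal
(5,3): no bracket -> illegal
(5,4): no bracket -> illegal
(5,5): no bracket -> illegal
W mobility = 7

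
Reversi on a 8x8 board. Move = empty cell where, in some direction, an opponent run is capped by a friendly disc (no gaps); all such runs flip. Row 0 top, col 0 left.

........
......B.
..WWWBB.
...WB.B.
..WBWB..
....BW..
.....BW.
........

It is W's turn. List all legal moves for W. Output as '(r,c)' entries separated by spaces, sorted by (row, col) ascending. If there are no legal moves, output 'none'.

Answer: (2,7) (3,5) (4,6) (5,3) (5,6) (6,4) (7,5)

Derivation:
(0,5): no bracket -> illegal
(0,6): no bracket -> illegal
(0,7): no bracket -> illegal
(1,4): no bracket -> illegal
(1,5): no bracket -> illegal
(1,7): no bracket -> illegal
(2,7): flips 2 -> legal
(3,2): no bracket -> illegal
(3,5): flips 2 -> legal
(3,7): no bracket -> illegal
(4,6): flips 1 -> legal
(4,7): no bracket -> illegal
(5,2): no bracket -> illegal
(5,3): flips 2 -> legal
(5,6): flips 2 -> legal
(6,3): no bracket -> illegal
(6,4): flips 2 -> legal
(7,4): no bracket -> illegal
(7,5): flips 1 -> legal
(7,6): no bracket -> illegal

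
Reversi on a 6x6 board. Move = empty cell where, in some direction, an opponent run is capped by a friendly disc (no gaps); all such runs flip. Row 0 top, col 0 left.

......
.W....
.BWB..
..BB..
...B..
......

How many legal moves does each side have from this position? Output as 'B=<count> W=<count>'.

-- B to move --
(0,0): flips 2 -> legal
(0,1): flips 1 -> legal
(0,2): no bracket -> illegal
(1,0): no bracket -> illegal
(1,2): flips 1 -> legal
(1,3): no bracket -> illegal
(2,0): no bracket -> illegal
(3,1): no bracket -> illegal
B mobility = 3
-- W to move --
(1,0): no bracket -> illegal
(1,2): no bracket -> illegal
(1,3): no bracket -> illegal
(1,4): no bracket -> illegal
(2,0): flips 1 -> legal
(2,4): flips 1 -> legal
(3,0): no bracket -> illegal
(3,1): flips 1 -> legal
(3,4): no bracket -> illegal
(4,1): no bracket -> illegal
(4,2): flips 1 -> legal
(4,4): flips 1 -> legal
(5,2): no bracket -> illegal
(5,3): no bracket -> illegal
(5,4): no bracket -> illegal
W mobility = 5

Answer: B=3 W=5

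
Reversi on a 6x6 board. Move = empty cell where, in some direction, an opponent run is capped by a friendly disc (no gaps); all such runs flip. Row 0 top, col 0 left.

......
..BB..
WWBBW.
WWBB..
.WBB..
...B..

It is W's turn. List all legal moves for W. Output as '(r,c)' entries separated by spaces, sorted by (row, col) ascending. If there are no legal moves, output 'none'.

(0,1): no bracket -> illegal
(0,2): flips 1 -> legal
(0,3): flips 1 -> legal
(0,4): flips 2 -> legal
(1,1): no bracket -> illegal
(1,4): flips 2 -> legal
(3,4): flips 2 -> legal
(4,4): flips 2 -> legal
(5,1): flips 2 -> legal
(5,2): no bracket -> illegal
(5,4): flips 2 -> legal

Answer: (0,2) (0,3) (0,4) (1,4) (3,4) (4,4) (5,1) (5,4)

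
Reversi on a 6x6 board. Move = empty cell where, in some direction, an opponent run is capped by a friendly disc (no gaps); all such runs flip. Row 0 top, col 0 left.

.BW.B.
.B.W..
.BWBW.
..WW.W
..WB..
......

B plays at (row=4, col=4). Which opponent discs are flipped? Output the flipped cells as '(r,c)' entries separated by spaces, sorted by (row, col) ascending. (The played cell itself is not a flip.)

Dir NW: opp run (3,3) (2,2) capped by B -> flip
Dir N: first cell '.' (not opp) -> no flip
Dir NE: opp run (3,5), next=edge -> no flip
Dir W: first cell 'B' (not opp) -> no flip
Dir E: first cell '.' (not opp) -> no flip
Dir SW: first cell '.' (not opp) -> no flip
Dir S: first cell '.' (not opp) -> no flip
Dir SE: first cell '.' (not opp) -> no flip

Answer: (2,2) (3,3)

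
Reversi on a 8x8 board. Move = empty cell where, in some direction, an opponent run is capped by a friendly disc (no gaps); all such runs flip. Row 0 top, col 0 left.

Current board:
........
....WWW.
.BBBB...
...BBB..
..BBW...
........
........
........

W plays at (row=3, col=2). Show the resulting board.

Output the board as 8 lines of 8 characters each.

Answer: ........
....WWW.
.BBWB...
..WBBB..
..BBW...
........
........
........

Derivation:
Place W at (3,2); scan 8 dirs for brackets.
Dir NW: opp run (2,1), next='.' -> no flip
Dir N: opp run (2,2), next='.' -> no flip
Dir NE: opp run (2,3) capped by W -> flip
Dir W: first cell '.' (not opp) -> no flip
Dir E: opp run (3,3) (3,4) (3,5), next='.' -> no flip
Dir SW: first cell '.' (not opp) -> no flip
Dir S: opp run (4,2), next='.' -> no flip
Dir SE: opp run (4,3), next='.' -> no flip
All flips: (2,3)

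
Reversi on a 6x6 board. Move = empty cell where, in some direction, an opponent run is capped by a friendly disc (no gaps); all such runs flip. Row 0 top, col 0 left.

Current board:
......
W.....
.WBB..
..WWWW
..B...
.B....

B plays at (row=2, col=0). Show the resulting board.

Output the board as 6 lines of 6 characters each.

Place B at (2,0); scan 8 dirs for brackets.
Dir NW: edge -> no flip
Dir N: opp run (1,0), next='.' -> no flip
Dir NE: first cell '.' (not opp) -> no flip
Dir W: edge -> no flip
Dir E: opp run (2,1) capped by B -> flip
Dir SW: edge -> no flip
Dir S: first cell '.' (not opp) -> no flip
Dir SE: first cell '.' (not opp) -> no flip
All flips: (2,1)

Answer: ......
W.....
BBBB..
..WWWW
..B...
.B....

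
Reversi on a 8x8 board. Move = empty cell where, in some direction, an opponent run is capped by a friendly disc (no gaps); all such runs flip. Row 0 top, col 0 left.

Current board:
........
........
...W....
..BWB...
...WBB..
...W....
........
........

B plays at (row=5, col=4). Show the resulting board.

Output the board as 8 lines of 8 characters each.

Answer: ........
........
...W....
..BWB...
...BBB..
...WB...
........
........

Derivation:
Place B at (5,4); scan 8 dirs for brackets.
Dir NW: opp run (4,3) capped by B -> flip
Dir N: first cell 'B' (not opp) -> no flip
Dir NE: first cell 'B' (not opp) -> no flip
Dir W: opp run (5,3), next='.' -> no flip
Dir E: first cell '.' (not opp) -> no flip
Dir SW: first cell '.' (not opp) -> no flip
Dir S: first cell '.' (not opp) -> no flip
Dir SE: first cell '.' (not opp) -> no flip
All flips: (4,3)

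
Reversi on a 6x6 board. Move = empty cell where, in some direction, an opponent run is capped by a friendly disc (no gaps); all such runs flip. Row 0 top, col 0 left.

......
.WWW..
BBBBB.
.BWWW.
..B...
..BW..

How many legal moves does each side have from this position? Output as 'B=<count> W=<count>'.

-- B to move --
(0,0): flips 1 -> legal
(0,1): flips 2 -> legal
(0,2): flips 3 -> legal
(0,3): flips 2 -> legal
(0,4): flips 1 -> legal
(1,0): no bracket -> illegal
(1,4): no bracket -> illegal
(2,5): no bracket -> illegal
(3,5): flips 3 -> legal
(4,1): flips 1 -> legal
(4,3): flips 2 -> legal
(4,4): flips 2 -> legal
(4,5): flips 1 -> legal
(5,4): flips 1 -> legal
B mobility = 11
-- W to move --
(1,0): flips 1 -> legal
(1,4): flips 2 -> legal
(1,5): flips 1 -> legal
(2,5): no bracket -> illegal
(3,0): flips 2 -> legal
(3,5): flips 1 -> legal
(4,0): flips 2 -> legal
(4,1): flips 2 -> legal
(4,3): no bracket -> illegal
(5,1): flips 2 -> legal
W mobility = 8

Answer: B=11 W=8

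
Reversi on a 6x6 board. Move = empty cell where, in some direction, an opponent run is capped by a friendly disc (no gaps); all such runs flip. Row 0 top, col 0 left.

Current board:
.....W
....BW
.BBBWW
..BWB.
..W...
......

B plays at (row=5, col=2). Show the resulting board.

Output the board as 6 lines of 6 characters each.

Place B at (5,2); scan 8 dirs for brackets.
Dir NW: first cell '.' (not opp) -> no flip
Dir N: opp run (4,2) capped by B -> flip
Dir NE: first cell '.' (not opp) -> no flip
Dir W: first cell '.' (not opp) -> no flip
Dir E: first cell '.' (not opp) -> no flip
Dir SW: edge -> no flip
Dir S: edge -> no flip
Dir SE: edge -> no flip
All flips: (4,2)

Answer: .....W
....BW
.BBBWW
..BWB.
..B...
..B...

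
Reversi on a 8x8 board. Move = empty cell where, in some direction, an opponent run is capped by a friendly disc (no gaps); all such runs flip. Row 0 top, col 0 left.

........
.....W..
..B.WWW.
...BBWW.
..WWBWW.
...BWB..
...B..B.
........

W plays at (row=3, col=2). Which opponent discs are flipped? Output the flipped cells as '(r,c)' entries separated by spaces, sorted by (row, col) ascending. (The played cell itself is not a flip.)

Dir NW: first cell '.' (not opp) -> no flip
Dir N: opp run (2,2), next='.' -> no flip
Dir NE: first cell '.' (not opp) -> no flip
Dir W: first cell '.' (not opp) -> no flip
Dir E: opp run (3,3) (3,4) capped by W -> flip
Dir SW: first cell '.' (not opp) -> no flip
Dir S: first cell 'W' (not opp) -> no flip
Dir SE: first cell 'W' (not opp) -> no flip

Answer: (3,3) (3,4)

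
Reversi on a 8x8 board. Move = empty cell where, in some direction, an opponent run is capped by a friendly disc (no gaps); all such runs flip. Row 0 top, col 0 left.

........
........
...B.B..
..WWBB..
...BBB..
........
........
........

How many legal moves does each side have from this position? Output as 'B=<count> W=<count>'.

Answer: B=4 W=6

Derivation:
-- B to move --
(2,1): flips 1 -> legal
(2,2): flips 1 -> legal
(2,4): no bracket -> illegal
(3,1): flips 2 -> legal
(4,1): flips 1 -> legal
(4,2): no bracket -> illegal
B mobility = 4
-- W to move --
(1,2): no bracket -> illegal
(1,3): flips 1 -> legal
(1,4): flips 1 -> legal
(1,5): no bracket -> illegal
(1,6): no bracket -> illegal
(2,2): no bracket -> illegal
(2,4): no bracket -> illegal
(2,6): no bracket -> illegal
(3,6): flips 2 -> legal
(4,2): no bracket -> illegal
(4,6): no bracket -> illegal
(5,2): no bracket -> illegal
(5,3): flips 1 -> legal
(5,4): flips 1 -> legal
(5,5): flips 1 -> legal
(5,6): no bracket -> illegal
W mobility = 6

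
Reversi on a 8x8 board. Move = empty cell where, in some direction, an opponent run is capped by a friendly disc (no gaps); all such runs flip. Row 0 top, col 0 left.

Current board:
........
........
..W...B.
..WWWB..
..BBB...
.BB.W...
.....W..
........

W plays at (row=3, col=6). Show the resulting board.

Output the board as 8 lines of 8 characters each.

Answer: ........
........
..W...B.
..WWWWW.
..BBB...
.BB.W...
.....W..
........

Derivation:
Place W at (3,6); scan 8 dirs for brackets.
Dir NW: first cell '.' (not opp) -> no flip
Dir N: opp run (2,6), next='.' -> no flip
Dir NE: first cell '.' (not opp) -> no flip
Dir W: opp run (3,5) capped by W -> flip
Dir E: first cell '.' (not opp) -> no flip
Dir SW: first cell '.' (not opp) -> no flip
Dir S: first cell '.' (not opp) -> no flip
Dir SE: first cell '.' (not opp) -> no flip
All flips: (3,5)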